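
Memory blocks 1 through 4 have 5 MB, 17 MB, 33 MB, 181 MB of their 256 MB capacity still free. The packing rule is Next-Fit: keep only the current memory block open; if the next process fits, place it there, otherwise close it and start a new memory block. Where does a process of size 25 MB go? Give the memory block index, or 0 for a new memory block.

Next-Fit only looks at memory block 4, which has 181 MB free.
25 MB fits there.

4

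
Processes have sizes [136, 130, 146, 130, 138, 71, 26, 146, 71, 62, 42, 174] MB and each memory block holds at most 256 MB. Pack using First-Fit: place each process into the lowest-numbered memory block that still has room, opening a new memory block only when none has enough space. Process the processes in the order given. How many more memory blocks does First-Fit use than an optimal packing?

First-Fit: [136,71,26] [130,71,42] [146,62] [130] [138] [146] [174] → 7 memory blocks.
7 processes exceed 128 MB (half the capacity), and no two of those can share a memory block, so at least 7 memory blocks are needed.
So 7 is already optimal.

0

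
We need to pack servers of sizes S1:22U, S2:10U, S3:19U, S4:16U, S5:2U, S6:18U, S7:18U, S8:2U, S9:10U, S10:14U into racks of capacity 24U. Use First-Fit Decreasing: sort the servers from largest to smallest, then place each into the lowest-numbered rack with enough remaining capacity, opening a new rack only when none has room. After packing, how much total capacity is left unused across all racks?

37

Sorted descending: 22, 19, 18, 18, 16, 14, 10, 10, 2, 2.
rack 1: place 22U, 2U left
rack 2: place 19U, 5U left
rack 3: place 18U, 6U left
rack 4: place 18U, 6U left
rack 5: place 16U, 8U left
rack 6: place 14U, 10U left
rack 6: place 10U, 0U left
rack 7: place 10U, 14U left
rack 1: place 2U, 0U left
rack 2: place 2U, 3U left
7 racks × 24U = 168U; used 131U; unused 37U.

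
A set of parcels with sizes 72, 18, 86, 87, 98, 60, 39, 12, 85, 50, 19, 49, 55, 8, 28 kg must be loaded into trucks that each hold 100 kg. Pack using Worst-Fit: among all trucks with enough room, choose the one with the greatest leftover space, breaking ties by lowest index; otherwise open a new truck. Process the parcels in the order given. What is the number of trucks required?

truck 1: place 72 kg, 28 kg left
truck 1: place 18 kg, 10 kg left
truck 2: place 86 kg, 14 kg left
truck 3: place 87 kg, 13 kg left
truck 4: place 98 kg, 2 kg left
truck 5: place 60 kg, 40 kg left
truck 5: place 39 kg, 1 kg left
truck 2: place 12 kg, 2 kg left
truck 6: place 85 kg, 15 kg left
truck 7: place 50 kg, 50 kg left
truck 7: place 19 kg, 31 kg left
truck 8: place 49 kg, 51 kg left
truck 9: place 55 kg, 45 kg left
truck 8: place 8 kg, 43 kg left
truck 9: place 28 kg, 17 kg left

9 trucks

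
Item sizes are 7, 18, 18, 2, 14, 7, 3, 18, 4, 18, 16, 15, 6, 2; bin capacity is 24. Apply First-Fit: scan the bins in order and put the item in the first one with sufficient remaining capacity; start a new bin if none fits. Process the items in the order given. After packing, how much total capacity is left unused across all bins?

Put 7 in bin 1; 17 remain.
Put 18 in bin 2; 6 remain.
Put 18 in bin 3; 6 remain.
Put 2 in bin 1; 15 remain.
Put 14 in bin 1; 1 remain.
Put 7 in bin 4; 17 remain.
Put 3 in bin 2; 3 remain.
Put 18 in bin 5; 6 remain.
Put 4 in bin 3; 2 remain.
Put 18 in bin 6; 6 remain.
Put 16 in bin 4; 1 remain.
Put 15 in bin 7; 9 remain.
Put 6 in bin 5; 0 remain.
Put 2 in bin 2; 1 remain.
7 bins × 24 = 168; used 148; unused 20.

20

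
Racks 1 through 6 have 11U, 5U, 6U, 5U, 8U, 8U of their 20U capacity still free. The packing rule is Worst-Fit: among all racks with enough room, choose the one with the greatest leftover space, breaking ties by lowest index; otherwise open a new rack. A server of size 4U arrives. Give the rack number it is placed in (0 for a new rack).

Racks with room: rack 1 (11U), rack 2 (5U), rack 3 (6U), rack 4 (5U), rack 5 (8U), rack 6 (8U).
Most room is rack 1 with 11U free.

1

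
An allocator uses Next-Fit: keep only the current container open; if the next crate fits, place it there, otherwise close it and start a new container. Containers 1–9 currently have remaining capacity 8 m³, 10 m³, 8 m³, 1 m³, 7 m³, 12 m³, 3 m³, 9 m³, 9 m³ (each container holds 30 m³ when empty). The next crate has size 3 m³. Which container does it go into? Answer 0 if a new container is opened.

9

Next-Fit only looks at container 9, which has 9 m³ free.
3 m³ fits there.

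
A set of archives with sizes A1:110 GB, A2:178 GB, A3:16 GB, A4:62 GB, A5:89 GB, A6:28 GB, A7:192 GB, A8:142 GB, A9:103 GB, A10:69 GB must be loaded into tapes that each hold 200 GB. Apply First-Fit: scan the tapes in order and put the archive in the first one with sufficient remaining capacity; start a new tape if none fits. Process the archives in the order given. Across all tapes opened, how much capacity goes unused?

211

Put A1 (110 GB) in tape 1; 90 GB remain.
Put A2 (178 GB) in tape 2; 22 GB remain.
Put A3 (16 GB) in tape 1; 74 GB remain.
Put A4 (62 GB) in tape 1; 12 GB remain.
Put A5 (89 GB) in tape 3; 111 GB remain.
Put A6 (28 GB) in tape 3; 83 GB remain.
Put A7 (192 GB) in tape 4; 8 GB remain.
Put A8 (142 GB) in tape 5; 58 GB remain.
Put A9 (103 GB) in tape 6; 97 GB remain.
Put A10 (69 GB) in tape 3; 14 GB remain.
6 tapes × 200 GB = 1200 GB; used 989 GB; unused 211 GB.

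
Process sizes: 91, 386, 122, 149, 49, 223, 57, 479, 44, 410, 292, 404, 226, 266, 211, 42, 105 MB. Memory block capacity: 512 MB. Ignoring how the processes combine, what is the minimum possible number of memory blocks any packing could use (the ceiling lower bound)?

7

Total size = 91 + 386 + 122 + 149 + 49 + 223 + 57 + 479 + 44 + 410 + 292 + 404 + 226 + 266 + 211 + 42 + 105 = 3556 MB.
⌈3556 / 512⌉ = 7.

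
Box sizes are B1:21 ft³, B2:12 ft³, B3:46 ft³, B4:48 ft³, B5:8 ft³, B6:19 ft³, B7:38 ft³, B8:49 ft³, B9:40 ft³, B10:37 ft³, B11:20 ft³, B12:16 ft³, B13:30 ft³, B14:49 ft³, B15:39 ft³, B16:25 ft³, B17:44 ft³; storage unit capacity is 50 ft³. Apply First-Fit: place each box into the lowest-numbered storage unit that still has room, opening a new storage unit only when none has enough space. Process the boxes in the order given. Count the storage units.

storage unit 1: place B1 (21 ft³), 29 ft³ left
storage unit 1: place B2 (12 ft³), 17 ft³ left
storage unit 2: place B3 (46 ft³), 4 ft³ left
storage unit 3: place B4 (48 ft³), 2 ft³ left
storage unit 1: place B5 (8 ft³), 9 ft³ left
storage unit 4: place B6 (19 ft³), 31 ft³ left
storage unit 5: place B7 (38 ft³), 12 ft³ left
storage unit 6: place B8 (49 ft³), 1 ft³ left
storage unit 7: place B9 (40 ft³), 10 ft³ left
storage unit 8: place B10 (37 ft³), 13 ft³ left
storage unit 4: place B11 (20 ft³), 11 ft³ left
storage unit 9: place B12 (16 ft³), 34 ft³ left
storage unit 9: place B13 (30 ft³), 4 ft³ left
storage unit 10: place B14 (49 ft³), 1 ft³ left
storage unit 11: place B15 (39 ft³), 11 ft³ left
storage unit 12: place B16 (25 ft³), 25 ft³ left
storage unit 13: place B17 (44 ft³), 6 ft³ left
Final storage units: [21,12,8] [46] [48] [19,20] [38] [49] [40] [37] [16,30] [49] [39] [25] [44].

13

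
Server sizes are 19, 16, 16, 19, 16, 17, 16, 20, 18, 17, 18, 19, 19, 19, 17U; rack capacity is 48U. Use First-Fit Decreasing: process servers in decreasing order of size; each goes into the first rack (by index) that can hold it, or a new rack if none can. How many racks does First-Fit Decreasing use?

7 racks

Sorted descending: 20, 19, 19, 19, 19, 19, 18, 18, 17, 17, 17, 16, 16, 16, 16.
20U → rack 1 (remaining 28U)
19U → rack 1 (remaining 9U)
19U → rack 2 (remaining 29U)
19U → rack 2 (remaining 10U)
19U → rack 3 (remaining 29U)
19U → rack 3 (remaining 10U)
18U → rack 4 (remaining 30U)
18U → rack 4 (remaining 12U)
17U → rack 5 (remaining 31U)
17U → rack 5 (remaining 14U)
17U → rack 6 (remaining 31U)
16U → rack 6 (remaining 15U)
16U → rack 7 (remaining 32U)
16U → rack 7 (remaining 16U)
16U → rack 7 (remaining 0U)
Final racks: [20,19] [19,19] [19,19] [18,18] [17,17] [17,16] [16,16,16].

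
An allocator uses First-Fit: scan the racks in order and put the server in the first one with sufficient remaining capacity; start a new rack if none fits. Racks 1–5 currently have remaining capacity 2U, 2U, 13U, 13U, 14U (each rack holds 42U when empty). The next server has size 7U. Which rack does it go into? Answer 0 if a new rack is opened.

3

Racks with room: rack 3 (13U), rack 4 (13U), rack 5 (14U).
The first with room is rack 3.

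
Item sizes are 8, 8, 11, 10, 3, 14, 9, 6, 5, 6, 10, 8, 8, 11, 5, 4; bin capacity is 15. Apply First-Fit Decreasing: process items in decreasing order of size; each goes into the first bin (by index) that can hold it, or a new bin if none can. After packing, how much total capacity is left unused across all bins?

Sorted descending: 14, 11, 11, 10, 10, 9, 8, 8, 8, 8, 6, 6, 5, 5, 4, 3.
14 → bin 1 (remaining 1)
11 → bin 2 (remaining 4)
11 → bin 3 (remaining 4)
10 → bin 4 (remaining 5)
10 → bin 5 (remaining 5)
9 → bin 6 (remaining 6)
8 → bin 7 (remaining 7)
8 → bin 8 (remaining 7)
8 → bin 9 (remaining 7)
8 → bin 10 (remaining 7)
6 → bin 6 (remaining 0)
6 → bin 7 (remaining 1)
5 → bin 4 (remaining 0)
5 → bin 5 (remaining 0)
4 → bin 2 (remaining 0)
3 → bin 3 (remaining 1)
10 bins × 15 = 150; used 126; unused 24.

24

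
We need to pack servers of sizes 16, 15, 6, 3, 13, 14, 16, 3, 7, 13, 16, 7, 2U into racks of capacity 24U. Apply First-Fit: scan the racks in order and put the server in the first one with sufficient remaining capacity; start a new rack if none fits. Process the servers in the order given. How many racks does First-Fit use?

Put 16U in rack 1; 8U remain.
Put 15U in rack 2; 9U remain.
Put 6U in rack 1; 2U remain.
Put 3U in rack 2; 6U remain.
Put 13U in rack 3; 11U remain.
Put 14U in rack 4; 10U remain.
Put 16U in rack 5; 8U remain.
Put 3U in rack 2; 3U remain.
Put 7U in rack 3; 4U remain.
Put 13U in rack 6; 11U remain.
Put 16U in rack 7; 8U remain.
Put 7U in rack 4; 3U remain.
Put 2U in rack 1; 0U remain.
Final racks: [16,6,2] [15,3,3] [13,7] [14,7] [16] [13] [16].

7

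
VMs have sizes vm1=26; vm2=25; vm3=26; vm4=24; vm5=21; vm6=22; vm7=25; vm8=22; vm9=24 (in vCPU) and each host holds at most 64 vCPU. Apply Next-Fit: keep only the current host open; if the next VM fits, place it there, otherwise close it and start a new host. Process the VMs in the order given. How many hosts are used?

5 hosts

host 1: place vm1 (26 vCPU), 38 vCPU left
host 1: place vm2 (25 vCPU), 13 vCPU left
host 2: place vm3 (26 vCPU), 38 vCPU left
host 2: place vm4 (24 vCPU), 14 vCPU left
host 3: place vm5 (21 vCPU), 43 vCPU left
host 3: place vm6 (22 vCPU), 21 vCPU left
host 4: place vm7 (25 vCPU), 39 vCPU left
host 4: place vm8 (22 vCPU), 17 vCPU left
host 5: place vm9 (24 vCPU), 40 vCPU left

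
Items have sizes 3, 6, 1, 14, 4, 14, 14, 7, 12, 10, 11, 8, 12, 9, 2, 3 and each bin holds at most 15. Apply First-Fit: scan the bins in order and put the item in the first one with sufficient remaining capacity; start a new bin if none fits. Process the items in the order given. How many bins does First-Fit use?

3 → bin 1 (remaining 12)
6 → bin 1 (remaining 6)
1 → bin 1 (remaining 5)
14 → bin 2 (remaining 1)
4 → bin 1 (remaining 1)
14 → bin 3 (remaining 1)
14 → bin 4 (remaining 1)
7 → bin 5 (remaining 8)
12 → bin 6 (remaining 3)
10 → bin 7 (remaining 5)
11 → bin 8 (remaining 4)
8 → bin 5 (remaining 0)
12 → bin 9 (remaining 3)
9 → bin 10 (remaining 6)
2 → bin 6 (remaining 1)
3 → bin 7 (remaining 2)

10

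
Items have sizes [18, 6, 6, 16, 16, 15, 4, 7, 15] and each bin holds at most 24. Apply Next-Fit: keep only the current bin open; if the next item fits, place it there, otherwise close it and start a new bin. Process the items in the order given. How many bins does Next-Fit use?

Put 18 in bin 1; 6 remain.
Put 6 in bin 1; 0 remain.
Put 6 in bin 2; 18 remain.
Put 16 in bin 2; 2 remain.
Put 16 in bin 3; 8 remain.
Put 15 in bin 4; 9 remain.
Put 4 in bin 4; 5 remain.
Put 7 in bin 5; 17 remain.
Put 15 in bin 5; 2 remain.
Final bins: [18,6] [6,16] [16] [15,4] [7,15].

5 bins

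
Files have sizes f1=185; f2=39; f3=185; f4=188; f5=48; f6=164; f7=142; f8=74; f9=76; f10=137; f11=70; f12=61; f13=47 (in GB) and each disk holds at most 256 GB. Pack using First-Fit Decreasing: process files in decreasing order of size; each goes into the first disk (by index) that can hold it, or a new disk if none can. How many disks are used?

Sorted descending: 188, 185, 185, 164, 142, 137, 76, 74, 70, 61, 48, 47, 39.
disk 1: place 188 GB, 68 GB left
disk 2: place 185 GB, 71 GB left
disk 3: place 185 GB, 71 GB left
disk 4: place 164 GB, 92 GB left
disk 5: place 142 GB, 114 GB left
disk 6: place 137 GB, 119 GB left
disk 4: place 76 GB, 16 GB left
disk 5: place 74 GB, 40 GB left
disk 2: place 70 GB, 1 GB left
disk 1: place 61 GB, 7 GB left
disk 3: place 48 GB, 23 GB left
disk 6: place 47 GB, 72 GB left
disk 5: place 39 GB, 1 GB left
Final disks: [188,61] [185,70] [185,48] [164,76] [142,74,39] [137,47].

6 disks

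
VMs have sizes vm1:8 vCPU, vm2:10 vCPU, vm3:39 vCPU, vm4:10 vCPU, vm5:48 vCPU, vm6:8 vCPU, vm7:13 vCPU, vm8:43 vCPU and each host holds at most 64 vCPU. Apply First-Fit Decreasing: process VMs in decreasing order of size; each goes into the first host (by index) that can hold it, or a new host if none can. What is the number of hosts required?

3 hosts

Sorted descending: 48, 43, 39, 13, 10, 10, 8, 8.
48 vCPU → host 1 (remaining 16 vCPU)
43 vCPU → host 2 (remaining 21 vCPU)
39 vCPU → host 3 (remaining 25 vCPU)
13 vCPU → host 1 (remaining 3 vCPU)
10 vCPU → host 2 (remaining 11 vCPU)
10 vCPU → host 2 (remaining 1 vCPU)
8 vCPU → host 3 (remaining 17 vCPU)
8 vCPU → host 3 (remaining 9 vCPU)
Final hosts: [48,13] [43,10,10] [39,8,8].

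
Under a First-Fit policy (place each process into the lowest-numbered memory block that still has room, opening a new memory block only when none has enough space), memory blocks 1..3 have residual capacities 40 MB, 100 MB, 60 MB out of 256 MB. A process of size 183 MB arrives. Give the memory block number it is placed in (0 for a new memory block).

0

No memory block has ≥ 183 MB free, so a new memory block is opened.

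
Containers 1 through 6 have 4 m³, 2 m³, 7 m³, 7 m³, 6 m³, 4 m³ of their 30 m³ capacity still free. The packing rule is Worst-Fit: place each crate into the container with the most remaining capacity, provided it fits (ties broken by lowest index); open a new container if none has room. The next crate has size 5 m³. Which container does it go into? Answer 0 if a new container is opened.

3

Containers with room: container 3 (7 m³), container 4 (7 m³), container 5 (6 m³).
Most room is container 3 with 7 m³ free.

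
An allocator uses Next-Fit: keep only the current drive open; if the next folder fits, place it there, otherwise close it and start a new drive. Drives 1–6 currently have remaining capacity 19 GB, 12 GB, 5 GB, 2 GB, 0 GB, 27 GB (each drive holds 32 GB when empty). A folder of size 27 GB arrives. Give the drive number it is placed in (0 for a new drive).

6

Next-Fit only looks at drive 6, which has 27 GB free.
27 GB fits there.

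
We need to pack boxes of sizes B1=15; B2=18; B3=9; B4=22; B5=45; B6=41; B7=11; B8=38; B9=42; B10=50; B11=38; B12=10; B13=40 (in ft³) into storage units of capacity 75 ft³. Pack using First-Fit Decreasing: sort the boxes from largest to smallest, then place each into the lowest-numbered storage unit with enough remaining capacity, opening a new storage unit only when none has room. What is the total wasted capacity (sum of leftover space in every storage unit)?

Sorted descending: 50, 45, 42, 41, 40, 38, 38, 22, 18, 15, 11, 10, 9.
storage unit 1: place 50 ft³, 25 ft³ left
storage unit 2: place 45 ft³, 30 ft³ left
storage unit 3: place 42 ft³, 33 ft³ left
storage unit 4: place 41 ft³, 34 ft³ left
storage unit 5: place 40 ft³, 35 ft³ left
storage unit 6: place 38 ft³, 37 ft³ left
storage unit 7: place 38 ft³, 37 ft³ left
storage unit 1: place 22 ft³, 3 ft³ left
storage unit 2: place 18 ft³, 12 ft³ left
storage unit 3: place 15 ft³, 18 ft³ left
storage unit 2: place 11 ft³, 1 ft³ left
storage unit 3: place 10 ft³, 8 ft³ left
storage unit 4: place 9 ft³, 25 ft³ left
7 storage units × 75 ft³ = 525 ft³; used 379 ft³; unused 146 ft³.

146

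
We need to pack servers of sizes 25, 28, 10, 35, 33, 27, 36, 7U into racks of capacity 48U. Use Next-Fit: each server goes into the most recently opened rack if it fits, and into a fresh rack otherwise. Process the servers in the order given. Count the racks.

6

rack 1: place 25U, 23U left
rack 2: place 28U, 20U left
rack 2: place 10U, 10U left
rack 3: place 35U, 13U left
rack 4: place 33U, 15U left
rack 5: place 27U, 21U left
rack 6: place 36U, 12U left
rack 6: place 7U, 5U left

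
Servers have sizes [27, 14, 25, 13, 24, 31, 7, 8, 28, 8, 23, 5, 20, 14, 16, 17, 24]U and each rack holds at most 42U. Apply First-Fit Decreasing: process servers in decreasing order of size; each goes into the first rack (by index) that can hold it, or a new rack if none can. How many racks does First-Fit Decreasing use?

Sorted descending: 31, 28, 27, 25, 24, 24, 23, 20, 17, 16, 14, 14, 13, 8, 8, 7, 5.
Put 31U in rack 1; 11U remain.
Put 28U in rack 2; 14U remain.
Put 27U in rack 3; 15U remain.
Put 25U in rack 4; 17U remain.
Put 24U in rack 5; 18U remain.
Put 24U in rack 6; 18U remain.
Put 23U in rack 7; 19U remain.
Put 20U in rack 8; 22U remain.
Put 17U in rack 4; 0U remain.
Put 16U in rack 5; 2U remain.
Put 14U in rack 2; 0U remain.
Put 14U in rack 3; 1U remain.
Put 13U in rack 6; 5U remain.
Put 8U in rack 1; 3U remain.
Put 8U in rack 7; 11U remain.
Put 7U in rack 7; 4U remain.
Put 5U in rack 6; 0U remain.

8 racks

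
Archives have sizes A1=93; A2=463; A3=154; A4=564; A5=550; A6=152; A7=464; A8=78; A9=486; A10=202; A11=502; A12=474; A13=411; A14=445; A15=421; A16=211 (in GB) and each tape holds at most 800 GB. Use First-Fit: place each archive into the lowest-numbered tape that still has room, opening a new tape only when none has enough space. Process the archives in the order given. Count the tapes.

tape 1: place A1 (93 GB), 707 GB left
tape 1: place A2 (463 GB), 244 GB left
tape 1: place A3 (154 GB), 90 GB left
tape 2: place A4 (564 GB), 236 GB left
tape 3: place A5 (550 GB), 250 GB left
tape 2: place A6 (152 GB), 84 GB left
tape 4: place A7 (464 GB), 336 GB left
tape 1: place A8 (78 GB), 12 GB left
tape 5: place A9 (486 GB), 314 GB left
tape 3: place A10 (202 GB), 48 GB left
tape 6: place A11 (502 GB), 298 GB left
tape 7: place A12 (474 GB), 326 GB left
tape 8: place A13 (411 GB), 389 GB left
tape 9: place A14 (445 GB), 355 GB left
tape 10: place A15 (421 GB), 379 GB left
tape 4: place A16 (211 GB), 125 GB left

10 tapes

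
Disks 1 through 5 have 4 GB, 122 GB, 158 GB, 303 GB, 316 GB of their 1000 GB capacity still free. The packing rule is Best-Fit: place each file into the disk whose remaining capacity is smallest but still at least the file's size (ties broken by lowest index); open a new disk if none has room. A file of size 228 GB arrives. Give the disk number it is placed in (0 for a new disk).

4

Disks with room: disk 4 (303 GB), disk 5 (316 GB).
Tightest fit is disk 4 with 303 GB free.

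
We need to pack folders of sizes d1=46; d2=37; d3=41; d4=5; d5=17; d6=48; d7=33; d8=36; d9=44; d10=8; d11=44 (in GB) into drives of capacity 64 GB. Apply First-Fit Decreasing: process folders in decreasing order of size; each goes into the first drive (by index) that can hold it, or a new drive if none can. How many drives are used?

Sorted descending: 48, 46, 44, 44, 41, 37, 36, 33, 17, 8, 5.
Put 48 GB in drive 1; 16 GB remain.
Put 46 GB in drive 2; 18 GB remain.
Put 44 GB in drive 3; 20 GB remain.
Put 44 GB in drive 4; 20 GB remain.
Put 41 GB in drive 5; 23 GB remain.
Put 37 GB in drive 6; 27 GB remain.
Put 36 GB in drive 7; 28 GB remain.
Put 33 GB in drive 8; 31 GB remain.
Put 17 GB in drive 2; 1 GB remain.
Put 8 GB in drive 1; 8 GB remain.
Put 5 GB in drive 1; 3 GB remain.

8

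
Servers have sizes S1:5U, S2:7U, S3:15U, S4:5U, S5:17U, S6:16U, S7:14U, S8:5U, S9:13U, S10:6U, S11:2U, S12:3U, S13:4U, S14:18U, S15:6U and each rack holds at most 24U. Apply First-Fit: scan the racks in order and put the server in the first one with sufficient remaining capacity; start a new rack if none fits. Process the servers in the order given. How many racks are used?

rack 1: place S1 (5U), 19U left
rack 1: place S2 (7U), 12U left
rack 2: place S3 (15U), 9U left
rack 1: place S4 (5U), 7U left
rack 3: place S5 (17U), 7U left
rack 4: place S6 (16U), 8U left
rack 5: place S7 (14U), 10U left
rack 1: place S8 (5U), 2U left
rack 6: place S9 (13U), 11U left
rack 2: place S10 (6U), 3U left
rack 1: place S11 (2U), 0U left
rack 2: place S12 (3U), 0U left
rack 3: place S13 (4U), 3U left
rack 7: place S14 (18U), 6U left
rack 4: place S15 (6U), 2U left
Final racks: [5,7,5,5,2] [15,6,3] [17,4] [16,6] [14] [13] [18].

7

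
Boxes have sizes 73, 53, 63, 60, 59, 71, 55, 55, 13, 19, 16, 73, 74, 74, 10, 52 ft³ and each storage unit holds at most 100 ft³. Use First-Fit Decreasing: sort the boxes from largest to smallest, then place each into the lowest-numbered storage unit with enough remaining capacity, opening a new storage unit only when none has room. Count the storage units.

12

Sorted descending: 74, 74, 73, 73, 71, 63, 60, 59, 55, 55, 53, 52, 19, 16, 13, 10.
storage unit 1: place 74 ft³, 26 ft³ left
storage unit 2: place 74 ft³, 26 ft³ left
storage unit 3: place 73 ft³, 27 ft³ left
storage unit 4: place 73 ft³, 27 ft³ left
storage unit 5: place 71 ft³, 29 ft³ left
storage unit 6: place 63 ft³, 37 ft³ left
storage unit 7: place 60 ft³, 40 ft³ left
storage unit 8: place 59 ft³, 41 ft³ left
storage unit 9: place 55 ft³, 45 ft³ left
storage unit 10: place 55 ft³, 45 ft³ left
storage unit 11: place 53 ft³, 47 ft³ left
storage unit 12: place 52 ft³, 48 ft³ left
storage unit 1: place 19 ft³, 7 ft³ left
storage unit 2: place 16 ft³, 10 ft³ left
storage unit 3: place 13 ft³, 14 ft³ left
storage unit 2: place 10 ft³, 0 ft³ left
Final storage units: [74,19] [74,16,10] [73,13] [73] [71] [63] [60] [59] [55] [55] [53] [52].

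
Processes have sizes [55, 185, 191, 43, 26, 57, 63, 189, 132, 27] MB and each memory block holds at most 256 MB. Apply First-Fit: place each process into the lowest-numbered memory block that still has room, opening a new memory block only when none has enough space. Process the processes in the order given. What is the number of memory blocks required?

55 MB → memory block 1 (remaining 201 MB)
185 MB → memory block 1 (remaining 16 MB)
191 MB → memory block 2 (remaining 65 MB)
43 MB → memory block 2 (remaining 22 MB)
26 MB → memory block 3 (remaining 230 MB)
57 MB → memory block 3 (remaining 173 MB)
63 MB → memory block 3 (remaining 110 MB)
189 MB → memory block 4 (remaining 67 MB)
132 MB → memory block 5 (remaining 124 MB)
27 MB → memory block 3 (remaining 83 MB)

5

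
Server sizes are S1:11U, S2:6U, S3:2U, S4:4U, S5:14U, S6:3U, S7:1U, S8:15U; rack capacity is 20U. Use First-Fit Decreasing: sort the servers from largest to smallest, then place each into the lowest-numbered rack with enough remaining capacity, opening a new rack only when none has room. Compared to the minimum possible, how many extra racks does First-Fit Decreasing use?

First-Fit Decreasing: [15,4,1] [14,6] [11,3,2] → 3 racks.
Total size 56U; any packing needs at least ⌈56/20⌉ = 3 racks.
So 3 is already optimal.

0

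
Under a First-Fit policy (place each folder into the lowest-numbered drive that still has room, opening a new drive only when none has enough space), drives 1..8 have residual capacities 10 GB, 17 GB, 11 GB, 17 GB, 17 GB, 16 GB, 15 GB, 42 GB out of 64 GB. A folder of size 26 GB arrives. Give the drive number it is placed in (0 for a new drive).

Drives with room: drive 8 (42 GB).
The first with room is drive 8.

8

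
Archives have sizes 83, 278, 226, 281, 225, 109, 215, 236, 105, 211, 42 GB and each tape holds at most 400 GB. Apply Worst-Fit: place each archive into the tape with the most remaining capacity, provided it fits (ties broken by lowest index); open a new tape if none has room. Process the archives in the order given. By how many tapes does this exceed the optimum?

Worst-Fit: [83,278] [226] [281] [225,109] [215,105] [236] [211,42] → 7 tapes.
7 archives exceed 200 GB (half the capacity), and no two of those can share a tape, so at least 7 tapes are needed.
So 7 is already optimal.

0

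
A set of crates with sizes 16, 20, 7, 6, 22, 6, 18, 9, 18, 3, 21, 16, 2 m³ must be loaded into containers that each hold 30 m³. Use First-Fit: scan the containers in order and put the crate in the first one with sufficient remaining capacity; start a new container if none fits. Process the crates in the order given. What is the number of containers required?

7

16 m³ → container 1 (remaining 14 m³)
20 m³ → container 2 (remaining 10 m³)
7 m³ → container 1 (remaining 7 m³)
6 m³ → container 1 (remaining 1 m³)
22 m³ → container 3 (remaining 8 m³)
6 m³ → container 2 (remaining 4 m³)
18 m³ → container 4 (remaining 12 m³)
9 m³ → container 4 (remaining 3 m³)
18 m³ → container 5 (remaining 12 m³)
3 m³ → container 2 (remaining 1 m³)
21 m³ → container 6 (remaining 9 m³)
16 m³ → container 7 (remaining 14 m³)
2 m³ → container 3 (remaining 6 m³)
Final containers: [16,7,6] [20,6,3] [22,2] [18,9] [18] [21] [16].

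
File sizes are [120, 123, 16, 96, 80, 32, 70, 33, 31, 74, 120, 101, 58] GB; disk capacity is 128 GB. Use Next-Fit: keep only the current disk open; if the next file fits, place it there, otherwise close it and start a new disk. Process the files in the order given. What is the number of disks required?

Put 120 GB in disk 1; 8 GB remain.
Put 123 GB in disk 2; 5 GB remain.
Put 16 GB in disk 3; 112 GB remain.
Put 96 GB in disk 3; 16 GB remain.
Put 80 GB in disk 4; 48 GB remain.
Put 32 GB in disk 4; 16 GB remain.
Put 70 GB in disk 5; 58 GB remain.
Put 33 GB in disk 5; 25 GB remain.
Put 31 GB in disk 6; 97 GB remain.
Put 74 GB in disk 6; 23 GB remain.
Put 120 GB in disk 7; 8 GB remain.
Put 101 GB in disk 8; 27 GB remain.
Put 58 GB in disk 9; 70 GB remain.

9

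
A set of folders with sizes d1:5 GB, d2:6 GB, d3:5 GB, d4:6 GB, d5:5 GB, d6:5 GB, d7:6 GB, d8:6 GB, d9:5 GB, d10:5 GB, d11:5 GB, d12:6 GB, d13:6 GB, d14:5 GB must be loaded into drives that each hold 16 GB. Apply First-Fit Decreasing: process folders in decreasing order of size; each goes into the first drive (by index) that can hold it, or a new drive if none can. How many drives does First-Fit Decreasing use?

Sorted descending: 6, 6, 6, 6, 6, 6, 5, 5, 5, 5, 5, 5, 5, 5.
drive 1: place 6 GB, 10 GB left
drive 1: place 6 GB, 4 GB left
drive 2: place 6 GB, 10 GB left
drive 2: place 6 GB, 4 GB left
drive 3: place 6 GB, 10 GB left
drive 3: place 6 GB, 4 GB left
drive 4: place 5 GB, 11 GB left
drive 4: place 5 GB, 6 GB left
drive 4: place 5 GB, 1 GB left
drive 5: place 5 GB, 11 GB left
drive 5: place 5 GB, 6 GB left
drive 5: place 5 GB, 1 GB left
drive 6: place 5 GB, 11 GB left
drive 6: place 5 GB, 6 GB left
Final drives: [6,6] [6,6] [6,6] [5,5,5] [5,5,5] [5,5].

6 drives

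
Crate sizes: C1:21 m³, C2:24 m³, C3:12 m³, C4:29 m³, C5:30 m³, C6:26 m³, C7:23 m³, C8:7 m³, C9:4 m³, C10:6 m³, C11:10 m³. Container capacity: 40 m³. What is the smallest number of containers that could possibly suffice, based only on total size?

5 containers

Total size = 21 + 24 + 12 + 29 + 30 + 26 + 23 + 7 + 4 + 6 + 10 = 192 m³.
⌈192 / 40⌉ = 5.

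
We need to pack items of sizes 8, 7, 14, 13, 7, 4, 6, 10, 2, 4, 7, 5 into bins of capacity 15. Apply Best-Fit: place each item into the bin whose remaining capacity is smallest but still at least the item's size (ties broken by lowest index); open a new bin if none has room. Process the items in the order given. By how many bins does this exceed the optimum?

0

Best-Fit: [8,7] [14] [13,2] [7,4,4] [6,7] [10,5] → 6 bins.
Total size 87; any packing needs at least ⌈87/15⌉ = 6 bins.
So 6 is already optimal.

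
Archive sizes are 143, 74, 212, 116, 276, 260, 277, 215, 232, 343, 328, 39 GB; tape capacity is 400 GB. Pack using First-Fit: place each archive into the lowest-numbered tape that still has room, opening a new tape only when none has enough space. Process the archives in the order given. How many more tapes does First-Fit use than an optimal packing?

First-Fit: [143,74,116,39] [212] [276] [260] [277] [215] [232] [343] [328] → 9 tapes.
8 archives exceed 200 GB (half the capacity), and no two of those can share a tape, so at least 8 tapes are needed.
An optimal packing achieves that bound: [343,39] [328] [277,116] [276,74] [260] [232,143] [215] [212] → 8 tapes.
Excess: 9 − 8 = 1.

1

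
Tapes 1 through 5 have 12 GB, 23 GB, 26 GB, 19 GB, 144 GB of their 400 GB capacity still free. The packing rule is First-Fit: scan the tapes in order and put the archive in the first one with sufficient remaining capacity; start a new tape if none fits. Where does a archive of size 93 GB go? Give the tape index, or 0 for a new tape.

Tapes with room: tape 5 (144 GB).
The first with room is tape 5.

5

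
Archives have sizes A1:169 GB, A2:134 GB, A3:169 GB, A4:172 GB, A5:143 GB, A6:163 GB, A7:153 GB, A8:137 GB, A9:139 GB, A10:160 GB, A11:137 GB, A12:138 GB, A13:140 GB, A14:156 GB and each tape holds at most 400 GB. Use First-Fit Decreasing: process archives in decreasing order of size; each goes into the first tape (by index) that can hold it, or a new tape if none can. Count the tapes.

Sorted descending: 172, 169, 169, 163, 160, 156, 153, 143, 140, 139, 138, 137, 137, 134.
tape 1: place 172 GB, 228 GB left
tape 1: place 169 GB, 59 GB left
tape 2: place 169 GB, 231 GB left
tape 2: place 163 GB, 68 GB left
tape 3: place 160 GB, 240 GB left
tape 3: place 156 GB, 84 GB left
tape 4: place 153 GB, 247 GB left
tape 4: place 143 GB, 104 GB left
tape 5: place 140 GB, 260 GB left
tape 5: place 139 GB, 121 GB left
tape 6: place 138 GB, 262 GB left
tape 6: place 137 GB, 125 GB left
tape 7: place 137 GB, 263 GB left
tape 7: place 134 GB, 129 GB left
Final tapes: [172,169] [169,163] [160,156] [153,143] [140,139] [138,137] [137,134].

7 tapes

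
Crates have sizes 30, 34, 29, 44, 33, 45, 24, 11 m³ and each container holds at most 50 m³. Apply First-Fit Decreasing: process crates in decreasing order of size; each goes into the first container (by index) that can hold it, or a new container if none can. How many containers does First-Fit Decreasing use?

Sorted descending: 45, 44, 34, 33, 30, 29, 24, 11.
container 1: place 45 m³, 5 m³ left
container 2: place 44 m³, 6 m³ left
container 3: place 34 m³, 16 m³ left
container 4: place 33 m³, 17 m³ left
container 5: place 30 m³, 20 m³ left
container 6: place 29 m³, 21 m³ left
container 7: place 24 m³, 26 m³ left
container 3: place 11 m³, 5 m³ left

7 containers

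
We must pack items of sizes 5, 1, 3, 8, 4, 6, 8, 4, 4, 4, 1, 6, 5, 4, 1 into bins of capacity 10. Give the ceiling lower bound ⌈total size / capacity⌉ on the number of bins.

Total size = 5 + 1 + 3 + 8 + 4 + 6 + 8 + 4 + 4 + 4 + 1 + 6 + 5 + 4 + 1 = 64.
⌈64 / 10⌉ = 7.

7 bins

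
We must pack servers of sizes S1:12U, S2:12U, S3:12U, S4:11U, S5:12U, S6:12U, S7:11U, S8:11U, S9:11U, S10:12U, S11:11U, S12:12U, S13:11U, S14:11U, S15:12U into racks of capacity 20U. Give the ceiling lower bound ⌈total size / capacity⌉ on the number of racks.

Total size = 12 + 12 + 12 + 11 + 12 + 12 + 11 + 11 + 11 + 12 + 11 + 12 + 11 + 11 + 12 = 173U.
⌈173 / 20⌉ = 9.

9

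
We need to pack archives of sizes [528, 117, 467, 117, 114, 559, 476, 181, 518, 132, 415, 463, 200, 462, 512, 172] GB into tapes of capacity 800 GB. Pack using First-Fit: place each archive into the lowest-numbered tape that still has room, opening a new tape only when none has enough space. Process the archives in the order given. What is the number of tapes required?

tape 1: place 528 GB, 272 GB left
tape 1: place 117 GB, 155 GB left
tape 2: place 467 GB, 333 GB left
tape 1: place 117 GB, 38 GB left
tape 2: place 114 GB, 219 GB left
tape 3: place 559 GB, 241 GB left
tape 4: place 476 GB, 324 GB left
tape 2: place 181 GB, 38 GB left
tape 5: place 518 GB, 282 GB left
tape 3: place 132 GB, 109 GB left
tape 6: place 415 GB, 385 GB left
tape 7: place 463 GB, 337 GB left
tape 4: place 200 GB, 124 GB left
tape 8: place 462 GB, 338 GB left
tape 9: place 512 GB, 288 GB left
tape 5: place 172 GB, 110 GB left

9 tapes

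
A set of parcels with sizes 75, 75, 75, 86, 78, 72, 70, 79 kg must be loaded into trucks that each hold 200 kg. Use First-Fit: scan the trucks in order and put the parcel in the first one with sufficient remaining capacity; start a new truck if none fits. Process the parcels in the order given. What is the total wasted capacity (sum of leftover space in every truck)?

190

Put 75 kg in truck 1; 125 kg remain.
Put 75 kg in truck 1; 50 kg remain.
Put 75 kg in truck 2; 125 kg remain.
Put 86 kg in truck 2; 39 kg remain.
Put 78 kg in truck 3; 122 kg remain.
Put 72 kg in truck 3; 50 kg remain.
Put 70 kg in truck 4; 130 kg remain.
Put 79 kg in truck 4; 51 kg remain.
4 trucks × 200 kg = 800 kg; used 610 kg; unused 190 kg.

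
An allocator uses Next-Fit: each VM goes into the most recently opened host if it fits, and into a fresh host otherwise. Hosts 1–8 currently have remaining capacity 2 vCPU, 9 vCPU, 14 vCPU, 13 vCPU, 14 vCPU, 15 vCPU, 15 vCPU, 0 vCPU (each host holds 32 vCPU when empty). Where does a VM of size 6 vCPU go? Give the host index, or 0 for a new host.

0

Next-Fit only looks at host 8, which has 0 vCPU free.
6 vCPU does not fit, so a new host is opened.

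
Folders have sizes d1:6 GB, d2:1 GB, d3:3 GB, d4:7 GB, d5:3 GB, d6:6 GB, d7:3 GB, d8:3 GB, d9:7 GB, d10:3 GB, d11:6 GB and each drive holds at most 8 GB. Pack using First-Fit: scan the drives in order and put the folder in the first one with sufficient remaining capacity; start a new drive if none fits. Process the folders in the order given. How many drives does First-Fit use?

d1 (6 GB) → drive 1 (remaining 2 GB)
d2 (1 GB) → drive 1 (remaining 1 GB)
d3 (3 GB) → drive 2 (remaining 5 GB)
d4 (7 GB) → drive 3 (remaining 1 GB)
d5 (3 GB) → drive 2 (remaining 2 GB)
d6 (6 GB) → drive 4 (remaining 2 GB)
d7 (3 GB) → drive 5 (remaining 5 GB)
d8 (3 GB) → drive 5 (remaining 2 GB)
d9 (7 GB) → drive 6 (remaining 1 GB)
d10 (3 GB) → drive 7 (remaining 5 GB)
d11 (6 GB) → drive 8 (remaining 2 GB)
Final drives: [6,1] [3,3] [7] [6] [3,3] [7] [3] [6].

8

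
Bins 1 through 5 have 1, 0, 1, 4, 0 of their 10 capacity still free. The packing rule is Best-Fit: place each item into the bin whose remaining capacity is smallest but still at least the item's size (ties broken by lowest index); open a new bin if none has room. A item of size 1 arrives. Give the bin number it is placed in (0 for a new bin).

1

Bins with room: bin 1 (1), bin 3 (1), bin 4 (4).
Tightest fit is bin 1 with 1 free.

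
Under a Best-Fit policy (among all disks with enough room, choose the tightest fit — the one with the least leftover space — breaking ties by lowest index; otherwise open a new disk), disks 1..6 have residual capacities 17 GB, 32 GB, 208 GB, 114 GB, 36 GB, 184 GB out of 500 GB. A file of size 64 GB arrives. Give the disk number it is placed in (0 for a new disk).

Disks with room: disk 3 (208 GB), disk 4 (114 GB), disk 6 (184 GB).
Tightest fit is disk 4 with 114 GB free.

4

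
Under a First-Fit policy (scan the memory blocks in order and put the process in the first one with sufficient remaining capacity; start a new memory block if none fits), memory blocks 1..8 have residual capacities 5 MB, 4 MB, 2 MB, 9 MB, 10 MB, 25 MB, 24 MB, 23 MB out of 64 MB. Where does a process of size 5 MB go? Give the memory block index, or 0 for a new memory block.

1

Memory blocks with room: memory block 1 (5 MB), memory block 4 (9 MB), memory block 5 (10 MB), memory block 6 (25 MB), memory block 7 (24 MB), memory block 8 (23 MB).
The first with room is memory block 1.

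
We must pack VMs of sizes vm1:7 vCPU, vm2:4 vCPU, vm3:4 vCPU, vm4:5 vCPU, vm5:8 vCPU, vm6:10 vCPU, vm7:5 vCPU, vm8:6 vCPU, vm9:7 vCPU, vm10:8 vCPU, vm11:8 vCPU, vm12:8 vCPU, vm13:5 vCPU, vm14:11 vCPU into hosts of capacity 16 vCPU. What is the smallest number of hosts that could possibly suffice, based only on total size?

6

Total size = 7 + 4 + 4 + 5 + 8 + 10 + 5 + 6 + 7 + 8 + 8 + 8 + 5 + 11 = 96 vCPU.
⌈96 / 16⌉ = 6.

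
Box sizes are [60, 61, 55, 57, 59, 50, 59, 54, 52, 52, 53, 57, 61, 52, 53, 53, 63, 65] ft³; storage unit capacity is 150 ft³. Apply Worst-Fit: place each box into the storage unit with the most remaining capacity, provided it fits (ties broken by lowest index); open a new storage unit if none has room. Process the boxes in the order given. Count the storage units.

9

60 ft³ → storage unit 1 (remaining 90 ft³)
61 ft³ → storage unit 1 (remaining 29 ft³)
55 ft³ → storage unit 2 (remaining 95 ft³)
57 ft³ → storage unit 2 (remaining 38 ft³)
59 ft³ → storage unit 3 (remaining 91 ft³)
50 ft³ → storage unit 3 (remaining 41 ft³)
59 ft³ → storage unit 4 (remaining 91 ft³)
54 ft³ → storage unit 4 (remaining 37 ft³)
52 ft³ → storage unit 5 (remaining 98 ft³)
52 ft³ → storage unit 5 (remaining 46 ft³)
53 ft³ → storage unit 6 (remaining 97 ft³)
57 ft³ → storage unit 6 (remaining 40 ft³)
61 ft³ → storage unit 7 (remaining 89 ft³)
52 ft³ → storage unit 7 (remaining 37 ft³)
53 ft³ → storage unit 8 (remaining 97 ft³)
53 ft³ → storage unit 8 (remaining 44 ft³)
63 ft³ → storage unit 9 (remaining 87 ft³)
65 ft³ → storage unit 9 (remaining 22 ft³)
Final storage units: [60,61] [55,57] [59,50] [59,54] [52,52] [53,57] [61,52] [53,53] [63,65].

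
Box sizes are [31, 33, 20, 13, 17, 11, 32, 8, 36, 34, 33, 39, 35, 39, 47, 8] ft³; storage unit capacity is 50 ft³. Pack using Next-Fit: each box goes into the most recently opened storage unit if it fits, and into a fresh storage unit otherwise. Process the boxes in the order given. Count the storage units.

12

31 ft³ → storage unit 1 (remaining 19 ft³)
33 ft³ → storage unit 2 (remaining 17 ft³)
20 ft³ → storage unit 3 (remaining 30 ft³)
13 ft³ → storage unit 3 (remaining 17 ft³)
17 ft³ → storage unit 3 (remaining 0 ft³)
11 ft³ → storage unit 4 (remaining 39 ft³)
32 ft³ → storage unit 4 (remaining 7 ft³)
8 ft³ → storage unit 5 (remaining 42 ft³)
36 ft³ → storage unit 5 (remaining 6 ft³)
34 ft³ → storage unit 6 (remaining 16 ft³)
33 ft³ → storage unit 7 (remaining 17 ft³)
39 ft³ → storage unit 8 (remaining 11 ft³)
35 ft³ → storage unit 9 (remaining 15 ft³)
39 ft³ → storage unit 10 (remaining 11 ft³)
47 ft³ → storage unit 11 (remaining 3 ft³)
8 ft³ → storage unit 12 (remaining 42 ft³)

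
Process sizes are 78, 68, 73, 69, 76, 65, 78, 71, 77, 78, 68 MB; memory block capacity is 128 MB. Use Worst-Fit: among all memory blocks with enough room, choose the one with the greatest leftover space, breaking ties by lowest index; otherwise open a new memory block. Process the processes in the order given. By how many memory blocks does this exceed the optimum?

0

Worst-Fit: [78] [68] [73] [69] [76] [65] [78] [71] [77] [78] [68] → 11 memory blocks.
11 processes exceed 64 MB (half the capacity), and no two of those can share a memory block, so at least 11 memory blocks are needed.
So 11 is already optimal.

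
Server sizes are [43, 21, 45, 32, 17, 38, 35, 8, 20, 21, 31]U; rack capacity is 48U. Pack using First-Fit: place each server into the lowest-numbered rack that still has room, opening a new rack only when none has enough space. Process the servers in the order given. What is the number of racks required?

8

43U → rack 1 (remaining 5U)
21U → rack 2 (remaining 27U)
45U → rack 3 (remaining 3U)
32U → rack 4 (remaining 16U)
17U → rack 2 (remaining 10U)
38U → rack 5 (remaining 10U)
35U → rack 6 (remaining 13U)
8U → rack 2 (remaining 2U)
20U → rack 7 (remaining 28U)
21U → rack 7 (remaining 7U)
31U → rack 8 (remaining 17U)
Final racks: [43] [21,17,8] [45] [32] [38] [35] [20,21] [31].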